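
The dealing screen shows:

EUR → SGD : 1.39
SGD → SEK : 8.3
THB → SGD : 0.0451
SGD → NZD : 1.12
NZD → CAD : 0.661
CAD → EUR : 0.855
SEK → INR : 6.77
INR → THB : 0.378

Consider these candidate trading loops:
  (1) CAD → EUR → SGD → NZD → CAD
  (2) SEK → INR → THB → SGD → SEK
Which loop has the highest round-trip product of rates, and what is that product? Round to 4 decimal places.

(1) 0.855 × 1.39 × 1.12 × 0.661 = 0.87983
(2) 6.77 × 0.378 × 0.0451 × 8.3 = 0.95793
Highest is cycle (2) at 0.9579 (≤1, no arbitrage).

0.9579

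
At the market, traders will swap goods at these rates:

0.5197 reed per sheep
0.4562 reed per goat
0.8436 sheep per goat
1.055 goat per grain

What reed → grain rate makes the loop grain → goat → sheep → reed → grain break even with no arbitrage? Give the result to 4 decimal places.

2.1620

Known legs of the cycle: 1.055 × 0.8436 × 0.5197 = 0.4625319606
For no arbitrage the full-cycle product must be 1, so the missing rate is 1 / 0.4625319606 ≈ 2.162013.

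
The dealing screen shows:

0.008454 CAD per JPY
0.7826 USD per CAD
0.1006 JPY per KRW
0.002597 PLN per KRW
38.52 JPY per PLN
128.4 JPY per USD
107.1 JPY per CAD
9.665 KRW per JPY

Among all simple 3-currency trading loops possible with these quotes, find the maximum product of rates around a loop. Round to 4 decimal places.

0.9669

KRW→PLN→JPY→KRW: 0.002597 × 38.52 × 9.665 = 0.96685
USD→JPY→CAD→USD: 128.4 × 0.008454 × 0.7826 = 0.84951
Maximum is KRW→PLN→JPY→KRW at 0.9669; no arbitrage — every cycle loses value.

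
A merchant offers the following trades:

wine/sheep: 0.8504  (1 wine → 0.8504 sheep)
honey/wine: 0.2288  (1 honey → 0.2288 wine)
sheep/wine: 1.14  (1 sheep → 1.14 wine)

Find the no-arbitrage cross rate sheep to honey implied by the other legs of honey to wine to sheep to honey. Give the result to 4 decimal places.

5.1395

Known legs of the cycle: 0.2288 × 0.8504 = 0.19457152
For no arbitrage the full-cycle product must be 1, so the missing rate is 1 / 0.19457152 ≈ 5.139498.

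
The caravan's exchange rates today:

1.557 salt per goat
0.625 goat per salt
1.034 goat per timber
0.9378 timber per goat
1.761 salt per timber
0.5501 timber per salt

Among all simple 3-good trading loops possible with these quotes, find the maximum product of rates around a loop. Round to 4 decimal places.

goat→timber→salt→goat: 0.9378 × 1.761 × 0.625 = 1.03217
goat→salt→timber→goat: 1.557 × 0.5501 × 1.034 = 0.88563
Maximum is goat→timber→salt→goat at 1.0322; arbitrage exists.

1.0322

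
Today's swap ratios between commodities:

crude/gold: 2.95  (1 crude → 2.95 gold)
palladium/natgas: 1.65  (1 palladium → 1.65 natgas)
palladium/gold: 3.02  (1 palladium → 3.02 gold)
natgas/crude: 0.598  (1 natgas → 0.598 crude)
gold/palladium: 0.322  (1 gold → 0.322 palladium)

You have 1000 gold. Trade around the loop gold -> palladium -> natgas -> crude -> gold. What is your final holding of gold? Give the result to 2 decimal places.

937.27

1000 gold × 0.322 = 322 palladium
322 palladium × 1.65 = 531.3 natgas
531.3 natgas × 0.598 = 317.7174 crude
317.7174 crude × 2.95 = 937.26633 gold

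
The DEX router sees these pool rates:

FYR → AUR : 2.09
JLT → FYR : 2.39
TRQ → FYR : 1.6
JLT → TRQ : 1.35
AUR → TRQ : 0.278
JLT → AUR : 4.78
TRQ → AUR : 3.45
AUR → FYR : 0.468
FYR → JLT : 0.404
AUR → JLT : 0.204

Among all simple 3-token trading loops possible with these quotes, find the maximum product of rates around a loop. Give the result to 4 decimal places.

1.0190

JLT→FYR→AUR→JLT: 2.39 × 2.09 × 0.204 = 1.01900
JLT→TRQ→AUR→JLT: 1.35 × 3.45 × 0.204 = 0.95013
TRQ→FYR→AUR→TRQ: 1.6 × 2.09 × 0.278 = 0.92963
JLT→AUR→FYR→JLT: 4.78 × 0.468 × 0.404 = 0.90376
JLT→TRQ→FYR→JLT: 1.35 × 1.6 × 0.404 = 0.87264
Maximum is JLT→FYR→AUR→JLT at 1.0190; arbitrage exists.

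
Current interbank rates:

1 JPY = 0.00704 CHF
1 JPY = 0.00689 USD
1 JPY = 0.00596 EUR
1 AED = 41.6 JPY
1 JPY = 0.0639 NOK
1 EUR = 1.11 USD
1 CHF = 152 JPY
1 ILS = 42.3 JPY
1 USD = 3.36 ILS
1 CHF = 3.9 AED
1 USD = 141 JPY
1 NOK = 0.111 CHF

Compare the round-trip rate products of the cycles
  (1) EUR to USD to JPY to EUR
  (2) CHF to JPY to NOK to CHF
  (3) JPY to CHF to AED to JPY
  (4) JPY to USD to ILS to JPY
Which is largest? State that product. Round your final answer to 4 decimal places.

1.1422

(1) 1.11 × 141 × 0.00596 = 0.93280
(2) 152 × 0.0639 × 0.111 = 1.07812
(3) 0.00704 × 3.9 × 41.6 = 1.14217
(4) 0.00689 × 3.36 × 42.3 = 0.97926
Highest is cycle (3) at 1.1422 (>1, arbitrage).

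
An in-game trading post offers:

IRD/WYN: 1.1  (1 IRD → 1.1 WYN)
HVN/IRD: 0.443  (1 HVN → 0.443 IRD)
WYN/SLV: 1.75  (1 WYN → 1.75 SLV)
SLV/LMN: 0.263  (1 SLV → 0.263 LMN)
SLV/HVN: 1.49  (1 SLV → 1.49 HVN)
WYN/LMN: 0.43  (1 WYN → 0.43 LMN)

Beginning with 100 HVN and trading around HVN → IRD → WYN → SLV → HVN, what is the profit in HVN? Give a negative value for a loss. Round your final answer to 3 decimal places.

100 HVN × 0.443 = 44.3 IRD
44.3 IRD × 1.1 = 48.73 WYN
48.73 WYN × 1.75 = 85.2775 SLV
85.2775 SLV × 1.49 = 127.063475 HVN
Net change: 127.063475 − 100 = 27.063475 HVN

27.063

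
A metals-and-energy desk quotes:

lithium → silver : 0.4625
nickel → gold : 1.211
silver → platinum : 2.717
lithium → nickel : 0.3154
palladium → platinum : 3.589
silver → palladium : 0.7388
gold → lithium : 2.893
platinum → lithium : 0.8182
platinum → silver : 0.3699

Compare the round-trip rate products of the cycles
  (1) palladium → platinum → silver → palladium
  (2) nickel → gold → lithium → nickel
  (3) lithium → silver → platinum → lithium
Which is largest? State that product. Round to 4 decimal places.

(1) 3.589 × 0.3699 × 0.7388 = 0.98081
(2) 1.211 × 2.893 × 0.3154 = 1.10498
(3) 0.4625 × 2.717 × 0.8182 = 1.02816
Highest is cycle (2) at 1.1050 (>1, arbitrage).

1.1050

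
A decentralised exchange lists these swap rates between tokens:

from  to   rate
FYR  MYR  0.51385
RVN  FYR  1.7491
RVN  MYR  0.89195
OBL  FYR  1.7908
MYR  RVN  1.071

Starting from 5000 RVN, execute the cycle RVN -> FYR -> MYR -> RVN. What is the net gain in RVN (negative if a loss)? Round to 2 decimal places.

5000 RVN × 1.7491 = 8745.5 FYR
8745.5 FYR × 0.51385 = 4493.875175 MYR
4493.875175 MYR × 1.071 = 4812.940312425 RVN
Net change: 4812.940312425 − 5000 = -187.059687575 RVN

-187.06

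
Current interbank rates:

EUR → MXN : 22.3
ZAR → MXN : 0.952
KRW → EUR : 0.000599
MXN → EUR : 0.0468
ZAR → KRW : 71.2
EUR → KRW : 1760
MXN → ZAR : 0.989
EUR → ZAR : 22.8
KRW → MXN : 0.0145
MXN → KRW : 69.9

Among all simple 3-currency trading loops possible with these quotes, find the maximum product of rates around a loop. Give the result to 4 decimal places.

1.1943

EUR→KRW→MXN→EUR: 1760 × 0.0145 × 0.0468 = 1.19434
KRW→MXN→ZAR→KRW: 0.0145 × 0.989 × 71.2 = 1.02104
EUR→ZAR→MXN→EUR: 22.8 × 0.952 × 0.0468 = 1.01582
EUR→ZAR→KRW→EUR: 22.8 × 71.2 × 0.000599 = 0.97239
EUR→MXN→KRW→EUR: 22.3 × 69.9 × 0.000599 = 0.93370
Maximum is EUR→KRW→MXN→EUR at 1.1943; arbitrage exists.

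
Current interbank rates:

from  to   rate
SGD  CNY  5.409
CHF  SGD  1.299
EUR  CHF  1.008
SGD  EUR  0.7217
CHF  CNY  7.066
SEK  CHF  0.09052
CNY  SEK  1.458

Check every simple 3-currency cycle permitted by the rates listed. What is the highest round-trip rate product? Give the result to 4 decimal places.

EUR→CHF→SGD→EUR: 1.008 × 1.299 × 0.7217 = 0.94499
CNY→SEK→CHF→CNY: 1.458 × 0.09052 × 7.066 = 0.93256
Maximum is EUR→CHF→SGD→EUR at 0.9450; no arbitrage — every cycle loses value.

0.9450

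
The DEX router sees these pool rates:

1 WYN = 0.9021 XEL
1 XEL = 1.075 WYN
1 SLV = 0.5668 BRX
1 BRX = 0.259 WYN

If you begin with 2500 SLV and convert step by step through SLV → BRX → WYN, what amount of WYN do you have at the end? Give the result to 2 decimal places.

367.00

2500 SLV × 0.5668 = 1417 BRX
1417 BRX × 0.259 = 367.003 WYN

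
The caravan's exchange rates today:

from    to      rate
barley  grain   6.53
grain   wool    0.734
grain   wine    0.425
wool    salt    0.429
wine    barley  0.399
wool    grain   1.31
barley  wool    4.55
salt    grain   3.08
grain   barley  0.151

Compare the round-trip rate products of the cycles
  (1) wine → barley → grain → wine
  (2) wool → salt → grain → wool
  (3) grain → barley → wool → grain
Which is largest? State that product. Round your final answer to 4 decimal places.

(1) 0.399 × 6.53 × 0.425 = 1.10732
(2) 0.429 × 3.08 × 0.734 = 0.96985
(3) 0.151 × 4.55 × 1.31 = 0.90004
Highest is cycle (1) at 1.1073 (>1, arbitrage).

1.1073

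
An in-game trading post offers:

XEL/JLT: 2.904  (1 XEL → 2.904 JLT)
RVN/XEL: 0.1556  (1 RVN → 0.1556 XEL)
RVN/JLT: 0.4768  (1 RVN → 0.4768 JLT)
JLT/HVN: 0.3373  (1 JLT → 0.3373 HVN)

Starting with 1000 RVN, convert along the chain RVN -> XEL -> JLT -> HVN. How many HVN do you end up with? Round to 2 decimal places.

1000 RVN × 0.1556 = 155.6 XEL
155.6 XEL × 2.904 = 451.8624 JLT
451.8624 JLT × 0.3373 = 152.41318752 HVN

152.41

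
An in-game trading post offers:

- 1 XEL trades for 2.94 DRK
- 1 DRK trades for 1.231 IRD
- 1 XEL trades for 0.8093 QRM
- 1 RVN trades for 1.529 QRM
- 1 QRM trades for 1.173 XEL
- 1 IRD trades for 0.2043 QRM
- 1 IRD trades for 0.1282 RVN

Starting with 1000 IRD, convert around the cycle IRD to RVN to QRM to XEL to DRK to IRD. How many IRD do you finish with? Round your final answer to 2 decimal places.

1000 IRD × 0.1282 = 128.2 RVN
128.2 RVN × 1.529 = 196.0178 QRM
196.0178 QRM × 1.173 = 229.9288794 XEL
229.9288794 XEL × 2.94 = 675.990905436 DRK
675.990905436 DRK × 1.231 = 832.144804591716 IRD

832.14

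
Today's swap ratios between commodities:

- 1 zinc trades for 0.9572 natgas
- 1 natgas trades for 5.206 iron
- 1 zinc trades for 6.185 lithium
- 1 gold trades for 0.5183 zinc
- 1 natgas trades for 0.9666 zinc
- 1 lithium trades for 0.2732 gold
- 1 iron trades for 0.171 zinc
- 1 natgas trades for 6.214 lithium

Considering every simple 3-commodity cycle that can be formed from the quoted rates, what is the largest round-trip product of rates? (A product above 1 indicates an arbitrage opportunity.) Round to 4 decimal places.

0.8758

zinc→lithium→gold→zinc: 6.185 × 0.2732 × 0.5183 = 0.87579
natgas→iron→zinc→natgas: 5.206 × 0.171 × 0.9572 = 0.85212
Maximum is zinc→lithium→gold→zinc at 0.8758; no arbitrage — every cycle loses value.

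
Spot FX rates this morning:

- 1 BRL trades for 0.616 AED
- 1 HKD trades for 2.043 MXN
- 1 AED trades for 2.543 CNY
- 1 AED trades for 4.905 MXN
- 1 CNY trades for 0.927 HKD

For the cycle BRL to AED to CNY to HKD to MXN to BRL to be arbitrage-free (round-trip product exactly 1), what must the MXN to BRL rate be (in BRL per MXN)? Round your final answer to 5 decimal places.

Known legs of the cycle: 0.616 × 2.543 × 0.927 × 2.043 = 2.966710530168
For no arbitrage the full-cycle product must be 1, so the missing rate is 1 / 2.966710530168 ≈ 0.3370737.

0.33707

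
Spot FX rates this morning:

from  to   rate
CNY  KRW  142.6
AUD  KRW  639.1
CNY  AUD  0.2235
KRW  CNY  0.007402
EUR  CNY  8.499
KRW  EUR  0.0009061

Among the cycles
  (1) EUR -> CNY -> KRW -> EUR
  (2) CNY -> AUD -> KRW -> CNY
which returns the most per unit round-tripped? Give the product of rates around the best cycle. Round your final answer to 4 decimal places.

1.0982

(1) 8.499 × 142.6 × 0.0009061 = 1.09815
(2) 0.2235 × 639.1 × 0.007402 = 1.05729
Highest is cycle (1) at 1.0982 (>1, arbitrage).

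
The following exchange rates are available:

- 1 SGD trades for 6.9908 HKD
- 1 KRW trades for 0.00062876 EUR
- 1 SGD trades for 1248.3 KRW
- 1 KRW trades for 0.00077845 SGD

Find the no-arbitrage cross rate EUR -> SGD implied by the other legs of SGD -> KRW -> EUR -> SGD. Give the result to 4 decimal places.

1.2741

Known legs of the cycle: 1248.3 × 0.00062876 = 0.784881108
For no arbitrage the full-cycle product must be 1, so the missing rate is 1 / 0.784881108 ≈ 1.274078.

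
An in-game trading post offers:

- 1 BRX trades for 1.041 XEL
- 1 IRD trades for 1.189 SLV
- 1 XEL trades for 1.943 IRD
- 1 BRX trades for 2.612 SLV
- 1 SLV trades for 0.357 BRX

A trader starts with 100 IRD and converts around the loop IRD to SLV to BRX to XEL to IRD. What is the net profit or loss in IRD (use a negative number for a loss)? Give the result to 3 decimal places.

-14.143

100 IRD × 1.189 = 118.9 SLV
118.9 SLV × 0.357 = 42.4473 BRX
42.4473 BRX × 1.041 = 44.1876393 XEL
44.1876393 XEL × 1.943 = 85.8565831599 IRD
Net change: 85.8565831599 − 100 = -14.1434168401 IRD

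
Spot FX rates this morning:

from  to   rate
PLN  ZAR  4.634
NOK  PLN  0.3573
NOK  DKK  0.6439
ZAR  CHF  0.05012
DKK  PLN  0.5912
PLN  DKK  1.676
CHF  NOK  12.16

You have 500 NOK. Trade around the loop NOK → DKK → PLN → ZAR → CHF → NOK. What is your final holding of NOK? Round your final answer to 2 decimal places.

537.56

500 NOK × 0.6439 = 321.95 DKK
321.95 DKK × 0.5912 = 190.33684 PLN
190.33684 PLN × 4.634 = 882.02091656 ZAR
882.02091656 ZAR × 0.05012 = 44.2068883379872 CHF
44.2068883379872 CHF × 12.16 = 537.555762189924352 NOK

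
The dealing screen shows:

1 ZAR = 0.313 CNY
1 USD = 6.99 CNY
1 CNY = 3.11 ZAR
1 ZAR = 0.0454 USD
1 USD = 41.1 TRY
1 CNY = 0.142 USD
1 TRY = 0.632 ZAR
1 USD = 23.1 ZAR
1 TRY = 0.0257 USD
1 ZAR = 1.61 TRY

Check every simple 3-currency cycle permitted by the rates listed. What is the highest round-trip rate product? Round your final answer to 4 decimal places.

TRY→ZAR→USD→TRY: 0.632 × 0.0454 × 41.1 = 1.17927
CNY→USD→ZAR→CNY: 0.142 × 23.1 × 0.313 = 1.02670
CNY→ZAR→USD→CNY: 3.11 × 0.0454 × 6.99 = 0.98695
TRY→USD→ZAR→TRY: 0.0257 × 23.1 × 1.61 = 0.95581
Maximum is TRY→ZAR→USD→TRY at 1.1793; arbitrage exists.

1.1793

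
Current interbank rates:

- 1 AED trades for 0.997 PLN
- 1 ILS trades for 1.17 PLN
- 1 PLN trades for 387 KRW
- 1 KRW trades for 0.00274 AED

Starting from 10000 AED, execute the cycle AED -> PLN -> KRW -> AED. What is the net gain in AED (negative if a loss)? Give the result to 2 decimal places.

571.99

10000 AED × 0.997 = 9970 PLN
9970 PLN × 387 = 3858390 KRW
3858390 KRW × 0.00274 = 10571.9886 AED
Net change: 10571.9886 − 10000 = 571.9886 AED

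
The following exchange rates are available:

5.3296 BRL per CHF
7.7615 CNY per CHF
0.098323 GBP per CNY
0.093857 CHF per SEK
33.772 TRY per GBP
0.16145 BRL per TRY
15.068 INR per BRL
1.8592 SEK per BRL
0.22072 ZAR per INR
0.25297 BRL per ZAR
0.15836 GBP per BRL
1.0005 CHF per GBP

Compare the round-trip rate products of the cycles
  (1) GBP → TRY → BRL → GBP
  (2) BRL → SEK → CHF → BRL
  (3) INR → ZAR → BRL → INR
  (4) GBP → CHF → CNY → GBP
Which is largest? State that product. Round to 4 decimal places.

0.9300

(1) 33.772 × 0.16145 × 0.15836 = 0.86346
(2) 1.8592 × 0.093857 × 5.3296 = 0.93001
(3) 0.22072 × 0.25297 × 15.068 = 0.84133
(4) 1.0005 × 7.7615 × 0.098323 = 0.76352
Highest is cycle (2) at 0.9300 (≤1, no arbitrage).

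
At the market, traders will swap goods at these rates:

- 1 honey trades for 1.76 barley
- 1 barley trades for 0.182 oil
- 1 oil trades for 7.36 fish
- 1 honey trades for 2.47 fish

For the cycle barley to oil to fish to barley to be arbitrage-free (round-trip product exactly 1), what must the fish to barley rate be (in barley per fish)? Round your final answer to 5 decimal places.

0.74654

Known legs of the cycle: 0.182 × 7.36 = 1.33952
For no arbitrage the full-cycle product must be 1, so the missing rate is 1 / 1.33952 ≈ 0.7465361.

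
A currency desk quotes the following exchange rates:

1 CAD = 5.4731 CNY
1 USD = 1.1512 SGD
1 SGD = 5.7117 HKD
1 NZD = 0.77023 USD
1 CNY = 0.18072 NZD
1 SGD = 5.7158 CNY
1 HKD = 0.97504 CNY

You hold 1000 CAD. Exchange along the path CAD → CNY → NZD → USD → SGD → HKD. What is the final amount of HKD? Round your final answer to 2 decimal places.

1000 CAD × 5.4731 = 5473.1 CNY
5473.1 CNY × 0.18072 = 989.098632 NZD
989.098632 NZD × 0.77023 = 761.83343932536 USD
761.83343932536 USD × 1.1512 = 877.022655351354432 SGD
877.022655351354432 SGD × 5.7117 = 5009.2903005703311092544 HKD

5009.29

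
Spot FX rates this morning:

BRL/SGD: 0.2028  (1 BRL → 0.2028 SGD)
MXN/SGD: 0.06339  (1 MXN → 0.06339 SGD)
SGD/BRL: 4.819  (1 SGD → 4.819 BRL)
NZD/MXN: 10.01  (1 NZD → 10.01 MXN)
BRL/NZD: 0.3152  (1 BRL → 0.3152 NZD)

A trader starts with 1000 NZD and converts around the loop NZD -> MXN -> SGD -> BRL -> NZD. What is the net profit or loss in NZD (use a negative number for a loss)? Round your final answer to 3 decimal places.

1000 NZD × 10.01 = 10010 MXN
10010 MXN × 0.06339 = 634.5339 SGD
634.5339 SGD × 4.819 = 3057.8188641 BRL
3057.8188641 BRL × 0.3152 = 963.82450596432 NZD
Net change: 963.82450596432 − 1000 = -36.17549403568 NZD

-36.175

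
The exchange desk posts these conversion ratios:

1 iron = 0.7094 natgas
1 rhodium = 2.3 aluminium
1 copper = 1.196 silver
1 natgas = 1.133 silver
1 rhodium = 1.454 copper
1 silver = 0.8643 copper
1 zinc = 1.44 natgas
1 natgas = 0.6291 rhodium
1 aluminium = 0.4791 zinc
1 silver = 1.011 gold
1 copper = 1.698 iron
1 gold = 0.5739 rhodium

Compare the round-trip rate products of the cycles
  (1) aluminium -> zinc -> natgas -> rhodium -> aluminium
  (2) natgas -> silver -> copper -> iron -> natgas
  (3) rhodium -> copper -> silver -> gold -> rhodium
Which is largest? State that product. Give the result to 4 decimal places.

(1) 0.4791 × 1.44 × 0.6291 × 2.3 = 0.99824
(2) 1.133 × 0.8643 × 1.698 × 0.7094 = 1.17957
(3) 1.454 × 1.196 × 1.011 × 0.5739 = 1.00898
Highest is cycle (2) at 1.1796 (>1, arbitrage).

1.1796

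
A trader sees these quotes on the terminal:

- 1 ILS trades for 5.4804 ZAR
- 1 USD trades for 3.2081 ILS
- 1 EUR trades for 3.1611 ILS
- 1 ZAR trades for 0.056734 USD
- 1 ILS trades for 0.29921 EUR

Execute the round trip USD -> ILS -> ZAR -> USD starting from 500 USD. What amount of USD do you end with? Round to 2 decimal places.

500 USD × 3.2081 = 1604.05 ILS
1604.05 ILS × 5.4804 = 8790.83562 ZAR
8790.83562 ZAR × 0.056734 = 498.73926806508 USD

498.74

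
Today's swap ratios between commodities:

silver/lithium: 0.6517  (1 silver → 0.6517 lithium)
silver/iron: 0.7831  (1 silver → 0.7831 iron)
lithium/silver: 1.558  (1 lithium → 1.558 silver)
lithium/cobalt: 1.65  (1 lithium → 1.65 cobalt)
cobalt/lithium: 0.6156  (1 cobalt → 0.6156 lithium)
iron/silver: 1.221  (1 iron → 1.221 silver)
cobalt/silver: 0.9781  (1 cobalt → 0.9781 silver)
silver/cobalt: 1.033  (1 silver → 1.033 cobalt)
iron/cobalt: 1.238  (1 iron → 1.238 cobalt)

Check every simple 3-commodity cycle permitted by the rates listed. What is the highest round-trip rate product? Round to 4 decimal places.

1.0518

silver→lithium→cobalt→silver: 0.6517 × 1.65 × 0.9781 = 1.05176
silver→cobalt→lithium→silver: 1.033 × 0.6156 × 1.558 = 0.99076
silver→iron→cobalt→silver: 0.7831 × 1.238 × 0.9781 = 0.94825
Maximum is silver→lithium→cobalt→silver at 1.0518; arbitrage exists.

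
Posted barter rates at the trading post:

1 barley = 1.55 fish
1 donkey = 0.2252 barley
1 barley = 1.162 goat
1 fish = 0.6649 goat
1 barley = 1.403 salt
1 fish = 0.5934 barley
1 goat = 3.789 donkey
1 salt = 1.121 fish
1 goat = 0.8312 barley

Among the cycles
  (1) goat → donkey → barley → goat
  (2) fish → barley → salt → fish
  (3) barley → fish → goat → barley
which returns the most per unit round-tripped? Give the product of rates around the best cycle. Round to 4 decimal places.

(1) 3.789 × 0.2252 × 1.162 = 0.99151
(2) 0.5934 × 1.403 × 1.121 = 0.93328
(3) 1.55 × 0.6649 × 0.8312 = 0.85663
Highest is cycle (1) at 0.9915 (≤1, no arbitrage).

0.9915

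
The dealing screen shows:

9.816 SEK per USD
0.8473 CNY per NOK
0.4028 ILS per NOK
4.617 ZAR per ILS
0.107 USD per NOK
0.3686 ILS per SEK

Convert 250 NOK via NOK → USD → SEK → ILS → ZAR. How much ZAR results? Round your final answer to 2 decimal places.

250 NOK × 0.107 = 26.75 USD
26.75 USD × 9.816 = 262.578 SEK
262.578 SEK × 0.3686 = 96.7862508 ILS
96.7862508 ILS × 4.617 = 446.8621199436 ZAR

446.86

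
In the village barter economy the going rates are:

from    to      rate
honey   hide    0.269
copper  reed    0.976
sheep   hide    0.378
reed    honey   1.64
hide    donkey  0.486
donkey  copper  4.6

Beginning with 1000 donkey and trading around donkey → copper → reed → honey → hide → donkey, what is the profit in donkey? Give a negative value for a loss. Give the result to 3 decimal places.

1000 donkey × 4.6 = 4600 copper
4600 copper × 0.976 = 4489.6 reed
4489.6 reed × 1.64 = 7362.944 honey
7362.944 honey × 0.269 = 1980.631936 hide
1980.631936 hide × 0.486 = 962.587120896 donkey
Net change: 962.587120896 − 1000 = -37.412879104 donkey

-37.413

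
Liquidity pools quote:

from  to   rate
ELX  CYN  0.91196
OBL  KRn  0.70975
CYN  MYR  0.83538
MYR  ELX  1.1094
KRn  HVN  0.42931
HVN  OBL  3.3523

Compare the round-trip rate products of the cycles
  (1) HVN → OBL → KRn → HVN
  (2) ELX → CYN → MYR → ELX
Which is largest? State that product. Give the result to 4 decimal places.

(1) 3.3523 × 0.70975 × 0.42931 = 1.02146
(2) 0.91196 × 0.83538 × 1.1094 = 0.84518
Highest is cycle (1) at 1.0215 (>1, arbitrage).

1.0215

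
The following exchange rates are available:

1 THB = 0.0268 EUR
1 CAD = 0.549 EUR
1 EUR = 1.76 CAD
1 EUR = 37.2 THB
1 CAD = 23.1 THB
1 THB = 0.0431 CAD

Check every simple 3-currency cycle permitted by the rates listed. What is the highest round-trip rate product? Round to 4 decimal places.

EUR→CAD→THB→EUR: 1.76 × 23.1 × 0.0268 = 1.08958
EUR→THB→CAD→EUR: 37.2 × 0.0431 × 0.549 = 0.88022
Maximum is EUR→CAD→THB→EUR at 1.0896; arbitrage exists.

1.0896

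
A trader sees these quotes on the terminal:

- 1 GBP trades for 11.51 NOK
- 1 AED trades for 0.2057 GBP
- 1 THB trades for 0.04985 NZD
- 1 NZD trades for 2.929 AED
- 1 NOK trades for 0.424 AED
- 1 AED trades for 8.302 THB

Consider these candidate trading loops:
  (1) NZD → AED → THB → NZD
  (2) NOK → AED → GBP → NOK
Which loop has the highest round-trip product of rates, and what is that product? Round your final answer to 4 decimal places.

1.2122

(1) 2.929 × 8.302 × 0.04985 = 1.21218
(2) 0.424 × 0.2057 × 11.51 = 1.00387
Highest is cycle (1) at 1.2122 (>1, arbitrage).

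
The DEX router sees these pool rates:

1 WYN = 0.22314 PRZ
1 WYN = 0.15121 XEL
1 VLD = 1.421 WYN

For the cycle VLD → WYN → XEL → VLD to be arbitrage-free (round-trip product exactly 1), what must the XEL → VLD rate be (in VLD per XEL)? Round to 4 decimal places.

4.6540

Known legs of the cycle: 1.421 × 0.15121 = 0.21486941
For no arbitrage the full-cycle product must be 1, so the missing rate is 1 / 0.21486941 ≈ 4.653990.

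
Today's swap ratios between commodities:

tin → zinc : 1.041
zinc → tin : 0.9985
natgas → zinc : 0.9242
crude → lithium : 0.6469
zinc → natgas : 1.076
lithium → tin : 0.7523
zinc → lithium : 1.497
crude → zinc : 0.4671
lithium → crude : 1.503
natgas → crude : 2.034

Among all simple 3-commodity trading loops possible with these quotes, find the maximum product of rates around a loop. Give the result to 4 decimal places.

tin→zinc→lithium→tin: 1.041 × 1.497 × 0.7523 = 1.17237
lithium→crude→zinc→lithium: 1.503 × 0.4671 × 1.497 = 1.05097
natgas→crude→zinc→natgas: 2.034 × 0.4671 × 1.076 = 1.02229
Maximum is tin→zinc→lithium→tin at 1.1724; arbitrage exists.

1.1724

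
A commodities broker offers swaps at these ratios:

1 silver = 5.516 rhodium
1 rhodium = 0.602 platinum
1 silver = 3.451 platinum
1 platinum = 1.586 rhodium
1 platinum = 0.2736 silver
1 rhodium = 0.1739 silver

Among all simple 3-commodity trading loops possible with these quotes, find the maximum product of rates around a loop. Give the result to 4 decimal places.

rhodium→silver→platinum→rhodium: 0.1739 × 3.451 × 1.586 = 0.95180
rhodium→platinum→silver→rhodium: 0.602 × 0.2736 × 5.516 = 0.90852
Maximum is rhodium→silver→platinum→rhodium at 0.9518; no arbitrage — every cycle loses value.

0.9518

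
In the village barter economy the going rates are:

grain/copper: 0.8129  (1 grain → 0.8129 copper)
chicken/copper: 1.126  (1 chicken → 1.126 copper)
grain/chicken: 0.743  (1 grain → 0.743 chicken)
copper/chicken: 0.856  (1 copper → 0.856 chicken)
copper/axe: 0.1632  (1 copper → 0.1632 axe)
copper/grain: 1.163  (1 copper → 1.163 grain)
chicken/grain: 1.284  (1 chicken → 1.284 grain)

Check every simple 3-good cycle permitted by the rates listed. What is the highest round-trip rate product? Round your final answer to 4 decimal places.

0.9730

copper→grain→chicken→copper: 1.163 × 0.743 × 1.126 = 0.97299
copper→chicken→grain→copper: 0.856 × 1.284 × 0.8129 = 0.89346
Maximum is copper→grain→chicken→copper at 0.9730; no arbitrage — every cycle loses value.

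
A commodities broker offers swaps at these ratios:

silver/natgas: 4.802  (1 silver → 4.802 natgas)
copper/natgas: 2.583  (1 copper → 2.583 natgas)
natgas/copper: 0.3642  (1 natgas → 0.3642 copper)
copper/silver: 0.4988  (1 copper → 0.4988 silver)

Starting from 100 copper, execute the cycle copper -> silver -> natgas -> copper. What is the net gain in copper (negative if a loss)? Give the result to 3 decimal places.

100 copper × 0.4988 = 49.88 silver
49.88 silver × 4.802 = 239.52376 natgas
239.52376 natgas × 0.3642 = 87.234553392 copper
Net change: 87.234553392 − 100 = -12.765446608 copper

-12.765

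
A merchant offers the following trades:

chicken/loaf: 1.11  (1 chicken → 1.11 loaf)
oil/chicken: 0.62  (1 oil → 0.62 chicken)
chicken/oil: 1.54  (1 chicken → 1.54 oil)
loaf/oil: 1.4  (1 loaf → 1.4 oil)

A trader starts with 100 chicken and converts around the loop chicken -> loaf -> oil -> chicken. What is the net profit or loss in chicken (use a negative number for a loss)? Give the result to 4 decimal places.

100 chicken × 1.11 = 111 loaf
111 loaf × 1.4 = 155.4 oil
155.4 oil × 0.62 = 96.348 chicken
Net change: 96.348 − 100 = -3.652 chicken

-3.6520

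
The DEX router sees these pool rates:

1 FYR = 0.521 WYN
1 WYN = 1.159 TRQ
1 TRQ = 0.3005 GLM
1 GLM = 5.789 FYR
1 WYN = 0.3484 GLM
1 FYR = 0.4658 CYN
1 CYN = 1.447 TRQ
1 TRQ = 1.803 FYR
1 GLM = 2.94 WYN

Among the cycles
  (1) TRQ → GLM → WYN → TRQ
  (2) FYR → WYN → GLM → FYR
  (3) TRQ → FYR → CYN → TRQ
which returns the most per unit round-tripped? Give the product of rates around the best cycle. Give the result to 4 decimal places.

(1) 0.3005 × 2.94 × 1.159 = 1.02394
(2) 0.521 × 0.3484 × 5.789 = 1.05080
(3) 1.803 × 0.4658 × 1.447 = 1.21524
Highest is cycle (3) at 1.2152 (>1, arbitrage).

1.2152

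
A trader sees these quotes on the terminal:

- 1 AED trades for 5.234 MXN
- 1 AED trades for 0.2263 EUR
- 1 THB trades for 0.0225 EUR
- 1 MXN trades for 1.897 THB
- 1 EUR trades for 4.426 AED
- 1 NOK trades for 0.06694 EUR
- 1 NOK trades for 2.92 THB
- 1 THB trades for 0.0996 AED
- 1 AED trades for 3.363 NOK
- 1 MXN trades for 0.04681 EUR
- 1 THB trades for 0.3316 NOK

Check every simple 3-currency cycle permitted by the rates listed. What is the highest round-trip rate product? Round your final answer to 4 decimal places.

AED→MXN→EUR→AED: 5.234 × 0.04681 × 4.426 = 1.08439
AED→NOK→EUR→AED: 3.363 × 0.06694 × 4.426 = 0.99638
AED→MXN→THB→AED: 5.234 × 1.897 × 0.0996 = 0.98892
AED→NOK→THB→AED: 3.363 × 2.92 × 0.0996 = 0.97807
Maximum is AED→MXN→EUR→AED at 1.0844; arbitrage exists.

1.0844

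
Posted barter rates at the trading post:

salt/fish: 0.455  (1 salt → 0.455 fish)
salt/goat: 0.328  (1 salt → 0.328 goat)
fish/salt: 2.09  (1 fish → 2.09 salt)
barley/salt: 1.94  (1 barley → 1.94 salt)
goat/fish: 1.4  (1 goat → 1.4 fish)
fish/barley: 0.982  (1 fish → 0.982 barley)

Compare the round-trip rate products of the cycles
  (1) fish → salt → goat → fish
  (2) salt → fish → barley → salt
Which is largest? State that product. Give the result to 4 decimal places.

0.9597

(1) 2.09 × 0.328 × 1.4 = 0.95973
(2) 0.455 × 0.982 × 1.94 = 0.86681
Highest is cycle (1) at 0.9597 (≤1, no arbitrage).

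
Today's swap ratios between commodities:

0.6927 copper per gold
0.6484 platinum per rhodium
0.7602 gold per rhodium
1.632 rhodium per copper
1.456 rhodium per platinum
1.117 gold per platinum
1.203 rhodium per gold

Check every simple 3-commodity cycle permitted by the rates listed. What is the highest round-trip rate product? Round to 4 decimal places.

gold→rhodium→platinum→gold: 1.203 × 0.6484 × 1.117 = 0.87129
gold→copper→rhodium→gold: 0.6927 × 1.632 × 0.7602 = 0.85940
Maximum is gold→rhodium→platinum→gold at 0.8713; no arbitrage — every cycle loses value.

0.8713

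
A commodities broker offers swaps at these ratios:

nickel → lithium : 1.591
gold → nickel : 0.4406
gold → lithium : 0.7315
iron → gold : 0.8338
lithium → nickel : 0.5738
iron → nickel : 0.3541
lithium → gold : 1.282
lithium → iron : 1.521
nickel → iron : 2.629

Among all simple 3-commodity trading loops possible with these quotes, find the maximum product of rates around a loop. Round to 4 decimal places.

nickel→iron→gold→nickel: 2.629 × 0.8338 × 0.4406 = 0.96582
gold→lithium→iron→gold: 0.7315 × 1.521 × 0.8338 = 0.92770
nickel→lithium→gold→nickel: 1.591 × 1.282 × 0.4406 = 0.89868
nickel→lithium→iron→nickel: 1.591 × 1.521 × 0.3541 = 0.85689
Maximum is nickel→iron→gold→nickel at 0.9658; no arbitrage — every cycle loses value.

0.9658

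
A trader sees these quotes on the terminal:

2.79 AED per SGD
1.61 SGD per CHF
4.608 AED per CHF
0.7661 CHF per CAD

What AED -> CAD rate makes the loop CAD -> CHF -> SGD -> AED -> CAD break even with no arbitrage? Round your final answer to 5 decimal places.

Known legs of the cycle: 0.7661 × 1.61 × 2.79 = 3.44124459
For no arbitrage the full-cycle product must be 1, so the missing rate is 1 / 3.44124459 ≈ 0.2905925.

0.29059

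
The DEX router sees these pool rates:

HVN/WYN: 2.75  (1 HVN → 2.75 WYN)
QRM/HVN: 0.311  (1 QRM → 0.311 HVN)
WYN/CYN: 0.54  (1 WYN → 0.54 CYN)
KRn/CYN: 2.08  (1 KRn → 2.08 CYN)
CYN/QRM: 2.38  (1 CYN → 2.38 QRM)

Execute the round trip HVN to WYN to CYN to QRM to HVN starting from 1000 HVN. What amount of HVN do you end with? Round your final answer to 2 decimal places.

1000 HVN × 2.75 = 2750 WYN
2750 WYN × 0.54 = 1485 CYN
1485 CYN × 2.38 = 3534.3 QRM
3534.3 QRM × 0.311 = 1099.1673 HVN

1099.17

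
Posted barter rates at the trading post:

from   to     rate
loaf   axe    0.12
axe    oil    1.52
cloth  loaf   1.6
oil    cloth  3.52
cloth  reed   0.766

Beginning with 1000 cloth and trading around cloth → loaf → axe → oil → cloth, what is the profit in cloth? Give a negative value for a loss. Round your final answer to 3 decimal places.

1000 cloth × 1.6 = 1600 loaf
1600 loaf × 0.12 = 192 axe
192 axe × 1.52 = 291.84 oil
291.84 oil × 3.52 = 1027.2768 cloth
Net change: 1027.2768 − 1000 = 27.2768 cloth

27.277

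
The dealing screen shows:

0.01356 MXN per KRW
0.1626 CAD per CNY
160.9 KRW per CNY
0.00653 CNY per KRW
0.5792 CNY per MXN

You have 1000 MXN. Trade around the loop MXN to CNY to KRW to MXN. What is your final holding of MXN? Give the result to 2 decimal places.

1263.70

1000 MXN × 0.5792 = 579.2 CNY
579.2 CNY × 160.9 = 93193.28 KRW
93193.28 KRW × 0.01356 = 1263.7008768 MXN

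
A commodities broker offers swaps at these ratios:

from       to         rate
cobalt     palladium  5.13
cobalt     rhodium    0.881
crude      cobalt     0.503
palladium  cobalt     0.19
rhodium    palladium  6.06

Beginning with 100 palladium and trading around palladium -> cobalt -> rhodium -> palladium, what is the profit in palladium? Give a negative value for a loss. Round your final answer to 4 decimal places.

1.4383

100 palladium × 0.19 = 19 cobalt
19 cobalt × 0.881 = 16.739 rhodium
16.739 rhodium × 6.06 = 101.43834 palladium
Net change: 101.43834 − 100 = 1.43834 palladium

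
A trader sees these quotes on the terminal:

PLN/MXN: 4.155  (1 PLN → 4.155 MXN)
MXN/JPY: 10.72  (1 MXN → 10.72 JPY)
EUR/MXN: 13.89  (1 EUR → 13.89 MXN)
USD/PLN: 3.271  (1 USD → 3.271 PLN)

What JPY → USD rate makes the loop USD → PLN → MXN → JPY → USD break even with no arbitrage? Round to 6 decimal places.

Known legs of the cycle: 3.271 × 4.155 × 10.72 = 145.6955736
For no arbitrage the full-cycle product must be 1, so the missing rate is 1 / 145.6955736 ≈ 0.00686363.

0.006864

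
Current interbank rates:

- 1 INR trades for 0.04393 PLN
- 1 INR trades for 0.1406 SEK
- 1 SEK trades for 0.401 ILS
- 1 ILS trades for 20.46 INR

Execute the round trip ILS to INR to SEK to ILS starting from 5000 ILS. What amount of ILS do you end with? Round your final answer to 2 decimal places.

5767.74

5000 ILS × 20.46 = 102300 INR
102300 INR × 0.1406 = 14383.38 SEK
14383.38 SEK × 0.401 = 5767.73538 ILS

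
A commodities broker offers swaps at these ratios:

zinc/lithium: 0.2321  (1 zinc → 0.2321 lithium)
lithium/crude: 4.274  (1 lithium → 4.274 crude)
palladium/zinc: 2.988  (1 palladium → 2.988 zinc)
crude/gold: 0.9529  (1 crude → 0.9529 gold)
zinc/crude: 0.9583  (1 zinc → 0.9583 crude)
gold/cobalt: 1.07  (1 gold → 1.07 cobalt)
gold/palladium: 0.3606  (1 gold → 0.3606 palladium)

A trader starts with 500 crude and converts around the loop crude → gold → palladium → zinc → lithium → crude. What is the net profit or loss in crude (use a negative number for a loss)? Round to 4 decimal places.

9.2527

500 crude × 0.9529 = 476.45 gold
476.45 gold × 0.3606 = 171.80787 palladium
171.80787 palladium × 2.988 = 513.36191556 zinc
513.36191556 zinc × 0.2321 = 119.151300601476 lithium
119.151300601476 lithium × 4.274 = 509.252658770708424 crude
Net change: 509.252658770708424 − 500 = 9.252658770708424 crude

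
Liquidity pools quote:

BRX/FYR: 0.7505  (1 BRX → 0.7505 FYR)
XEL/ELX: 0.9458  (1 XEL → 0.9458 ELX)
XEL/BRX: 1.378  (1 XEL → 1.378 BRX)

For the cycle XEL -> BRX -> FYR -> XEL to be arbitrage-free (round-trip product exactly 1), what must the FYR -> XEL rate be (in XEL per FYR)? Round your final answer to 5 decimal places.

Known legs of the cycle: 1.378 × 0.7505 = 1.034189
For no arbitrage the full-cycle product must be 1, so the missing rate is 1 / 1.034189 ≈ 0.9669412.

0.96694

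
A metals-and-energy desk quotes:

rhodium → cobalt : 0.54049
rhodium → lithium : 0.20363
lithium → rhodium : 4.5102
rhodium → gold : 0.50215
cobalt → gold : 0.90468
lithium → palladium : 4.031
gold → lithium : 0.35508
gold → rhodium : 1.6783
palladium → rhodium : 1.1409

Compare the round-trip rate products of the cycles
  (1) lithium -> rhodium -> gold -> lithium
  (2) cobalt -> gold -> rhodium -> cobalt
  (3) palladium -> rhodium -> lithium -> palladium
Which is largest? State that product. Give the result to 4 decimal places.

(1) 4.5102 × 0.50215 × 0.35508 = 0.80418
(2) 0.90468 × 1.6783 × 0.54049 = 0.82064
(3) 1.1409 × 0.20363 × 4.031 = 0.93649
Highest is cycle (3) at 0.9365 (≤1, no arbitrage).

0.9365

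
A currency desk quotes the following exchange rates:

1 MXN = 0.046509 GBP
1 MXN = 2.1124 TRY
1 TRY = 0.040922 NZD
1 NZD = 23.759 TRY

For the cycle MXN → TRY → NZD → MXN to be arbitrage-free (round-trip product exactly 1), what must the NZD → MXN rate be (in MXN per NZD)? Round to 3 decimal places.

11.568

Known legs of the cycle: 2.1124 × 0.040922 = 0.0864436328
For no arbitrage the full-cycle product must be 1, so the missing rate is 1 / 0.0864436328 ≈ 11.56823.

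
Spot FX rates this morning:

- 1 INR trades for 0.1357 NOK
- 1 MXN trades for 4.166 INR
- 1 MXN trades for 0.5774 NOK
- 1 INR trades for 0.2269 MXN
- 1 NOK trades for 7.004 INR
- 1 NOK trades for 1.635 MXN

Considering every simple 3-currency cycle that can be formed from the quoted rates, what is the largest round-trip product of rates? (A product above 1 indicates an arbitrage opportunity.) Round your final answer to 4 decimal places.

0.9243

INR→NOK→MXN→INR: 0.1357 × 1.635 × 4.166 = 0.92431
INR→MXN→NOK→INR: 0.2269 × 0.5774 × 7.004 = 0.91761
Maximum is INR→NOK→MXN→INR at 0.9243; no arbitrage — every cycle loses value.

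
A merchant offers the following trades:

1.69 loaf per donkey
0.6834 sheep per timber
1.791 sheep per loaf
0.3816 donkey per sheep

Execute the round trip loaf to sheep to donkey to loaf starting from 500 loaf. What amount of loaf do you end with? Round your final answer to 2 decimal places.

577.51

500 loaf × 1.791 = 895.5 sheep
895.5 sheep × 0.3816 = 341.7228 donkey
341.7228 donkey × 1.69 = 577.511532 loaf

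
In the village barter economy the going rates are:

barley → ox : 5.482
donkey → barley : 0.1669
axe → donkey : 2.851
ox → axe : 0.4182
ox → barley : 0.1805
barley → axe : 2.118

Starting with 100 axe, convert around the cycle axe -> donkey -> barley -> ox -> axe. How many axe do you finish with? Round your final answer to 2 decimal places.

100 axe × 2.851 = 285.1 donkey
285.1 donkey × 0.1669 = 47.58319 barley
47.58319 barley × 5.482 = 260.85104758 ox
260.85104758 ox × 0.4182 = 109.087908097956 axe

109.09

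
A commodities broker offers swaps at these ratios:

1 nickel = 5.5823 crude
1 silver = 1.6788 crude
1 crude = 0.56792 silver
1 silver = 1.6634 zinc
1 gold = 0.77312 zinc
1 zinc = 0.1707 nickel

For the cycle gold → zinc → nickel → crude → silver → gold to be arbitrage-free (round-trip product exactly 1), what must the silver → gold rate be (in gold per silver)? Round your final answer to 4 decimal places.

2.3901

Known legs of the cycle: 0.77312 × 0.1707 × 5.5823 × 0.56792 = 0.418389488472428544
For no arbitrage the full-cycle product must be 1, so the missing rate is 1 / 0.418389488472428544 ≈ 2.390117.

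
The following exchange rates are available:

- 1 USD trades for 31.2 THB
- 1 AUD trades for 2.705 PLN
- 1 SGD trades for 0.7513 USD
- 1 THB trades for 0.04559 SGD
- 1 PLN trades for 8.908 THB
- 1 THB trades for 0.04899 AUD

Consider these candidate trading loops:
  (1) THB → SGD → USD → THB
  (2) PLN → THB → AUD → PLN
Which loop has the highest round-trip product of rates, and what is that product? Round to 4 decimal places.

1.1805

(1) 0.04559 × 0.7513 × 31.2 = 1.06866
(2) 8.908 × 0.04899 × 2.705 = 1.18047
Highest is cycle (2) at 1.1805 (>1, arbitrage).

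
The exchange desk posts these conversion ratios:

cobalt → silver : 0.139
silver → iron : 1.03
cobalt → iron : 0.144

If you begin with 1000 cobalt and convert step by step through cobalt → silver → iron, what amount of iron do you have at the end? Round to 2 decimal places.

143.17

1000 cobalt × 0.139 = 139 silver
139 silver × 1.03 = 143.17 iron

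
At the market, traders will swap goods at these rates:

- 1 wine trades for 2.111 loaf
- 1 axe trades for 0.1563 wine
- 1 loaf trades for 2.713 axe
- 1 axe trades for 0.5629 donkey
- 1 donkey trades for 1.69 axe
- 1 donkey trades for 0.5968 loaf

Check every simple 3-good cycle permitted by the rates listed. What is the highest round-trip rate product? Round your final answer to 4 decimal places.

donkey→loaf→axe→donkey: 0.5968 × 2.713 × 0.5629 = 0.91140
wine→loaf→axe→wine: 2.111 × 2.713 × 0.1563 = 0.89515
Maximum is donkey→loaf→axe→donkey at 0.9114; no arbitrage — every cycle loses value.

0.9114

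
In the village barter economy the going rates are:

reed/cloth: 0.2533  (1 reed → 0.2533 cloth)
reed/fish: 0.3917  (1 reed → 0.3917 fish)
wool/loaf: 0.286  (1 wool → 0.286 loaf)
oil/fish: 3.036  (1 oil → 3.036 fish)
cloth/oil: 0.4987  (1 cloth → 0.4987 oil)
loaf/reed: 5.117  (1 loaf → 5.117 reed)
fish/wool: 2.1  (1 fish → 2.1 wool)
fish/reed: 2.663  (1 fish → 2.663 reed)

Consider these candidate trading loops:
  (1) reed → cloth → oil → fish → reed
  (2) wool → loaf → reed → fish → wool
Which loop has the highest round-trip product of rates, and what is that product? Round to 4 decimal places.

1.2038

(1) 0.2533 × 0.4987 × 3.036 × 2.663 = 1.02129
(2) 0.286 × 5.117 × 0.3917 × 2.1 = 1.20380
Highest is cycle (2) at 1.2038 (>1, arbitrage).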